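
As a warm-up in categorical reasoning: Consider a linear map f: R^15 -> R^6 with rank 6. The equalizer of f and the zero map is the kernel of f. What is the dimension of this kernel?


The equalizer of f and the zero map is ker(f).
By the rank-nullity theorem: dim(ker(f)) = dim(domain) - rank(f).
dim(ker(f)) = 15 - 6 = 9

9


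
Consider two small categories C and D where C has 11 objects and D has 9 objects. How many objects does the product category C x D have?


The product category C x D has objects that are pairs (c, d).
Number of pairs = |Ob(C)| * |Ob(D)| = 11 * 9 = 99

99


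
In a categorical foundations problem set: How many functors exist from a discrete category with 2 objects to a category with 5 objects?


A functor from a discrete category C to D is determined by
where each object maps. Each of the 2 objects of C can map
to any of the 5 objects of D independently.
Number of functors = 5^2 = 25

25


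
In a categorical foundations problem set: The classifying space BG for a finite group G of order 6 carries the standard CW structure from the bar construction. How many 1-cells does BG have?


In the bar-construction CW model of BG, the n-cells are indexed by
n-tuples [g_1|...|g_n] of non-identity elements of G (degenerate
simplices with some g_i = e do not contribute cells), so there are
(|G| - 1)^n n-cells.
For dim = 1 with |G| = 6:
cells = (6 - 1)^1 = 5^1 = 5

5


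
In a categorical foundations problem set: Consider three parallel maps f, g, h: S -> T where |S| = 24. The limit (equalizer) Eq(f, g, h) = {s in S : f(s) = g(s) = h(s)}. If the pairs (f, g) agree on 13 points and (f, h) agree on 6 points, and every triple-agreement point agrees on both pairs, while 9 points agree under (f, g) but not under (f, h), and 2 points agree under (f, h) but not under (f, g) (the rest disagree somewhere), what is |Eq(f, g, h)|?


Eq(f, g, h) is the triple-agreement set: points in S where all three
maps take the same value. Using inclusion-exclusion on the pairwise data:
Pair (f, g) agrees on 13 points; pair (f, h) on 6 points.
Points agreeing under (f, g) but not (f, h) = 9; under (f, h) but not (f, g) = 2.
Triple-agreement = agreement-in-(f, g) minus points that agree under (f, g) but not (f, h):
|Eq(f, g, h)| = 13 - 9 = 4
(cross-check via (f, h): 6 - 2 = 4.)

4


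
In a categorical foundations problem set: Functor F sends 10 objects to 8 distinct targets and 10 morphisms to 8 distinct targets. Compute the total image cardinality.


The image of F consists of distinct objects and distinct morphisms.
|Im(F)| on objects = 8
|Im(F)| on morphisms = 8
Total image cardinality = 8 + 8 = 16

16


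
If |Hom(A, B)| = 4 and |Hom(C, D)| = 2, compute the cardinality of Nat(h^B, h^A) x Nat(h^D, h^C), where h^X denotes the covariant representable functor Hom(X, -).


By the Yoneda lemma, Nat(h^B, h^A) is isomorphic to Hom(A, B),
so |Nat(h^B, h^A)| = |Hom(A, B)| and |Nat(h^D, h^C)| = |Hom(C, D)|.
|Hom(A, B)| = 4, |Hom(C, D)| = 2.
|Nat(h^B, h^A) x Nat(h^D, h^C)| = 4 * 2 = 8

8


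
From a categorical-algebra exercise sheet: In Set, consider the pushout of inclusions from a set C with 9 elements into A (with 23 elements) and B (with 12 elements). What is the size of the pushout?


The pushout A +_C B identifies the images of C in A and B.
|A +_C B| = |A| + |B| - |C| (for injections).
= 23 + 12 - 9 = 26

26


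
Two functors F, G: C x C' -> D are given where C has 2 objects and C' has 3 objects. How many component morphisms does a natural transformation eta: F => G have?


A natural transformation eta: F => G assigns one component morphism per
object of the domain category.
The domain is the product category C x C', so
|Ob(C x C')| = |Ob(C)| * |Ob(C')| = 2 * 3 = 6.
Therefore eta has 6 component morphisms.

6


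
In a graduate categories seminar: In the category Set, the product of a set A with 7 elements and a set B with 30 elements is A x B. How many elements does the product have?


In Set, the product A x B is the Cartesian product.
By the universal property, |A x B| = |A| * |B|.
|A x B| = 7 * 30 = 210

210


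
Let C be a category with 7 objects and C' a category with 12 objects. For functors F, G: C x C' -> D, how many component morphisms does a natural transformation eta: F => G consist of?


A natural transformation eta: F => G assigns one component morphism per
object of the domain category.
The domain is the product category C x C', so
|Ob(C x C')| = |Ob(C)| * |Ob(C')| = 7 * 12 = 84.
Therefore eta has 84 component morphisms.

84


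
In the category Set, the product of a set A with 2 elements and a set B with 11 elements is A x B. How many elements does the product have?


In Set, the product A x B is the Cartesian product.
By the universal property, |A x B| = |A| * |B|.
|A x B| = 2 * 11 = 22

22


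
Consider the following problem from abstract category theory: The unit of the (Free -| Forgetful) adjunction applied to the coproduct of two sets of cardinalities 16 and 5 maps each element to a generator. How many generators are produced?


The unit eta_X: X -> U(F(X)) of the Free-Forgetful adjunction
maps each element of X to a generator of F(X). For X = S + T (disjoint
union in Set), |S + T| = |S| + |T|.
Total mappings = 16 + 5 = 21.

21


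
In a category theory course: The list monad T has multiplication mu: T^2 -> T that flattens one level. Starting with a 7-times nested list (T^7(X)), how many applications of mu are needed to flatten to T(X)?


Each application of mu: T^2 -> T removes one layer of nesting.
Starting at depth 7 (i.e., T^7(X)), we need to reach T(X).
Number of mu applications = 7 - 1 = 6

6


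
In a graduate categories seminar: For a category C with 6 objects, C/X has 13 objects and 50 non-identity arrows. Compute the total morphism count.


In the slice category C/X, objects are morphisms to X.
Identity morphisms: 13 (one per object of C/X).
Non-identity morphisms: 50.
Total = 13 + 50 = 63

63


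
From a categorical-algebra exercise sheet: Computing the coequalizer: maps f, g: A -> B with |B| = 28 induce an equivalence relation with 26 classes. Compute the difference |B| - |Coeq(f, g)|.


The coequalizer Coeq(f, g) = B / ~ has one element per equivalence class.
|B| = 28, |Coeq(f, g)| = 26.
|B| - |Coeq(f, g)| = 28 - 26 = 2.

2


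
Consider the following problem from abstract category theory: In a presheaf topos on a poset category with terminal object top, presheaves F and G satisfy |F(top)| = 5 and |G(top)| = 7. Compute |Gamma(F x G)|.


Global sections of a presheaf on a poset with terminal top satisfy
Gamma(H) ~ H(top). Presheaves admit pointwise products, so
(F x G)(top) = F(top) x G(top) (Cartesian product).
|Gamma(F x G)| = |F(top)| * |G(top)| = 5 * 7 = 35.

35


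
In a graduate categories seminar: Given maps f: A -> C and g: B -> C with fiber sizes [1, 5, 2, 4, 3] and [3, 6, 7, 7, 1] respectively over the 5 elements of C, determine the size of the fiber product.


The pullback A x_C B consists of pairs (a, b) with f(a) = g(b).
For each element c in C, the fiber product has |f^-1(c)| * |g^-1(c)| elements.
Summing over C: 1 * 3 + 5 * 6 + 2 * 7 + 4 * 7 + 3 * 1
= 3 + 30 + 14 + 28 + 3 = 78

78


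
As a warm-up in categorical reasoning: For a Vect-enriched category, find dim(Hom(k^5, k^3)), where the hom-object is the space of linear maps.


In Vect-enriched categories, Hom(k^n, k^m) is the space of m x n matrices.
dim(Hom(k^5, k^3)) = 3 * 5 = 15

15


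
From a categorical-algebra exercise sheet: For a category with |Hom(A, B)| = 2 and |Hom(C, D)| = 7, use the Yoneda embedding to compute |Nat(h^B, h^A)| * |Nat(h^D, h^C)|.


By the Yoneda lemma, Nat(h^B, h^A) is isomorphic to Hom(A, B),
so |Nat(h^B, h^A)| = |Hom(A, B)| and |Nat(h^D, h^C)| = |Hom(C, D)|.
|Hom(A, B)| = 2, |Hom(C, D)| = 7.
|Nat(h^B, h^A) x Nat(h^D, h^C)| = 2 * 7 = 14

14


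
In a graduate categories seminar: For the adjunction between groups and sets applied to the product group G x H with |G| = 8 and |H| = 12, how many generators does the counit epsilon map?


The counit epsilon_K: F(U(K)) -> K of the Free-Forgetful adjunction
maps |K| generators of F(U(K)) into K. For K = G x H (the product group),
|G x H| = |G| * |H|.
Total generators mapped = 8 * 12 = 96.

96


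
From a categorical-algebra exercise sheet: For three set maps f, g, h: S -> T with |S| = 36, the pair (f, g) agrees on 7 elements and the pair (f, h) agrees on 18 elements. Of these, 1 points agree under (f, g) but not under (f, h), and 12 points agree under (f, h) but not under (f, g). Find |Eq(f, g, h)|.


Eq(f, g, h) is the triple-agreement set: points in S where all three
maps take the same value. Using inclusion-exclusion on the pairwise data:
Pair (f, g) agrees on 7 points; pair (f, h) on 18 points.
Points agreeing under (f, g) but not (f, h) = 1; under (f, h) but not (f, g) = 12.
Triple-agreement = agreement-in-(f, g) minus points that agree under (f, g) but not (f, h):
|Eq(f, g, h)| = 7 - 1 = 6
(cross-check via (f, h): 18 - 12 = 6.)

6


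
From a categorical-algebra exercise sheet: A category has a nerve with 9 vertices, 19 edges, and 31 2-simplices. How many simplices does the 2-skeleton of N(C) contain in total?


The 2-skeleton of the nerve N(C) consists of simplices in dimensions 0, 1, 2:
  |N(C)_0| = 9 (objects)
  |N(C)_1| = 19 (morphisms)
  |N(C)_2| = 31 (composable pairs)
Total = 9 + 19 + 31 = 59

59


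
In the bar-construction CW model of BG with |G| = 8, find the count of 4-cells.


In the bar-construction CW model of BG, the n-cells are indexed by
n-tuples [g_1|...|g_n] of non-identity elements of G (degenerate
simplices with some g_i = e do not contribute cells), so there are
(|G| - 1)^n n-cells.
For dim = 4 with |G| = 8:
cells = (8 - 1)^4 = 7^4 = 2401

2401


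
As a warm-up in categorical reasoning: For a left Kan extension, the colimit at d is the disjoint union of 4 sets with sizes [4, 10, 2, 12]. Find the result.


Pointwise, the left Kan extension (Lan_F H)(d) is the colimit, indexed
by the comma category (F downarrow d), of H composed with the
projection (F downarrow d) -> C. Here that colimit is given
as a coproduct (disjoint union) of sets, so its cardinality is the
sum of the sizes of the summands.
Coproduct of sets with sizes: 4 + 10 + 2 + 12
= 28

28


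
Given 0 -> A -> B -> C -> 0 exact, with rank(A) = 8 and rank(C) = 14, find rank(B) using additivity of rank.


For a short exact sequence 0 -> A -> B -> C -> 0,
rank is additive: rank(B) = rank(A) + rank(C).
rank(B) = 8 + 14 = 22

22


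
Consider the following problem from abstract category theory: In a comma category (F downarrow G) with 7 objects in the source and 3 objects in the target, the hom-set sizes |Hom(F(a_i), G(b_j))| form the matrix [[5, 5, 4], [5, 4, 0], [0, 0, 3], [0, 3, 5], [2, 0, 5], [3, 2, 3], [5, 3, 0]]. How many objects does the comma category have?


Objects of (F downarrow G) are triples (a, b, h: F(a)->G(b)).
The count equals the sum of all entries in the hom-matrix.
sum(row 0) = 14
sum(row 1) = 9
sum(row 2) = 3
sum(row 3) = 8
sum(row 4) = 7
sum(row 5) = 8
sum(row 6) = 8
Grand total = 57

57


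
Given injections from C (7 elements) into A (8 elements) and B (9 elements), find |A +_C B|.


The pushout A +_C B identifies the images of C in A and B.
|A +_C B| = |A| + |B| - |C| (for injections).
= 8 + 9 - 7 = 10

10


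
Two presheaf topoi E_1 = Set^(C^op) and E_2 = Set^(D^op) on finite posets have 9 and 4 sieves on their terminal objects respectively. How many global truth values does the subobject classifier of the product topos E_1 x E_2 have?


In a product of presheaf topoi E_1 x E_2, the subobject classifier
is Omega = Omega_1 x Omega_2 (componentwise), so
|Omega(top)| = |Omega_1(top_1)| * |Omega_2(top_2)|.
= 9 * 4 = 36.

36


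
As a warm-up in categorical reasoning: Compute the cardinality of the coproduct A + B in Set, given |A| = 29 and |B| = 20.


In Set, the coproduct A + B is the disjoint union.
|A + B| = |A| + |B| = 29 + 20 = 49

49


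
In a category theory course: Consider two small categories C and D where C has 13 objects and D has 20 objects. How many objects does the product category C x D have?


The product category C x D has objects that are pairs (c, d).
Number of pairs = |Ob(C)| * |Ob(D)| = 13 * 20 = 260

260


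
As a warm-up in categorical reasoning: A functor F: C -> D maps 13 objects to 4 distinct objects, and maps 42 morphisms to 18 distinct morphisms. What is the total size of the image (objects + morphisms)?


The image of F consists of distinct objects and distinct morphisms.
|Im(F)| on objects = 4
|Im(F)| on morphisms = 18
Total image cardinality = 4 + 18 = 22

22


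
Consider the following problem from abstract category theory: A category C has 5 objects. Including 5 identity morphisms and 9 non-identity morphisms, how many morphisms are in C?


Each object has an identity morphism, giving 5 identities.
Adding the 9 non-identity morphisms:
Total = 5 + 9 = 14

14


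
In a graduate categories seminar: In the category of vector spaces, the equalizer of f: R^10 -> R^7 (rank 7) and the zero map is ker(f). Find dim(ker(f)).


The equalizer of f and the zero map is ker(f).
By the rank-nullity theorem: dim(ker(f)) = dim(domain) - rank(f).
dim(ker(f)) = 10 - 7 = 3

3


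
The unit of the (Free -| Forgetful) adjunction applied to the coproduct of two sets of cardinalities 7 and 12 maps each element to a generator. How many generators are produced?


The unit eta_X: X -> U(F(X)) of the Free-Forgetful adjunction
maps each element of X to a generator of F(X). For X = S + T (disjoint
union in Set), |S + T| = |S| + |T|.
Total mappings = 7 + 12 = 19.

19


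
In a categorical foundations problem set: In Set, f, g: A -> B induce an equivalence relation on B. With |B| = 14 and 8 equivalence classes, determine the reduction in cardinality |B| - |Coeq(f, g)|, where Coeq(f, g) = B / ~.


The coequalizer Coeq(f, g) = B / ~ has one element per equivalence class.
|B| = 14, |Coeq(f, g)| = 8.
|B| - |Coeq(f, g)| = 14 - 8 = 6.

6


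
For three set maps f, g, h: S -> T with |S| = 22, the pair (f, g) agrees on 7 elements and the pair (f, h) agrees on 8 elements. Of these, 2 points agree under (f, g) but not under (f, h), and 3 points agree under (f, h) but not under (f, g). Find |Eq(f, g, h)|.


Eq(f, g, h) is the triple-agreement set: points in S where all three
maps take the same value. Using inclusion-exclusion on the pairwise data:
Pair (f, g) agrees on 7 points; pair (f, h) on 8 points.
Points agreeing under (f, g) but not (f, h) = 2; under (f, h) but not (f, g) = 3.
Triple-agreement = agreement-in-(f, g) minus points that agree under (f, g) but not (f, h):
|Eq(f, g, h)| = 7 - 2 = 5
(cross-check via (f, h): 8 - 3 = 5.)

5


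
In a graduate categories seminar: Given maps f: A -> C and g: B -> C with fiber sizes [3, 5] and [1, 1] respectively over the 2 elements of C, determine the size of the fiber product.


The pullback A x_C B consists of pairs (a, b) with f(a) = g(b).
For each element c in C, the fiber product has |f^-1(c)| * |g^-1(c)| elements.
Summing over C: 3 * 1 + 5 * 1
= 3 + 5 = 8

8


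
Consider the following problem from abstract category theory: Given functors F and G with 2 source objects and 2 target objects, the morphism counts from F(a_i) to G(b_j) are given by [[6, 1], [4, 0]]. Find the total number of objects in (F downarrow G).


Objects of (F downarrow G) are triples (a, b, h: F(a)->G(b)).
The count equals the sum of all entries in the hom-matrix.
sum(row 0) = 7
sum(row 1) = 4
Grand total = 11

11


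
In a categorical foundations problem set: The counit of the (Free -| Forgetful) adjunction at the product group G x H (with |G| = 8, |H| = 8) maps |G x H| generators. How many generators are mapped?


The counit epsilon_K: F(U(K)) -> K of the Free-Forgetful adjunction
maps |K| generators of F(U(K)) into K. For K = G x H (the product group),
|G x H| = |G| * |H|.
Total generators mapped = 8 * 8 = 64.

64


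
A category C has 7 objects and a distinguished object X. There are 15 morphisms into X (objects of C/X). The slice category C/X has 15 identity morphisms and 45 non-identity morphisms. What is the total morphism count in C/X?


In the slice category C/X, objects are morphisms to X.
Identity morphisms: 15 (one per object of C/X).
Non-identity morphisms: 45.
Total = 15 + 45 = 60

60


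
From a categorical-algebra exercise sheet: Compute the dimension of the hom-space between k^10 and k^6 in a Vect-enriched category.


In Vect-enriched categories, Hom(k^n, k^m) is the space of m x n matrices.
dim(Hom(k^10, k^6)) = 6 * 10 = 60

60


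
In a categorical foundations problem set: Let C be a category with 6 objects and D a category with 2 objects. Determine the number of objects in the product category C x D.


The product category C x D has objects that are pairs (c, d).
Number of pairs = |Ob(C)| * |Ob(D)| = 6 * 2 = 12

12


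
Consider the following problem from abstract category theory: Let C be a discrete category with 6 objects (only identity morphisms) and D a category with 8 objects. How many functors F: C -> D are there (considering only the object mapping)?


A functor from a discrete category C to D is determined by
where each object maps. Each of the 6 objects of C can map
to any of the 8 objects of D independently.
Number of functors = 8^6 = 262144

262144


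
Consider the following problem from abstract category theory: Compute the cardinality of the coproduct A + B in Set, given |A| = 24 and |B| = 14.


In Set, the coproduct A + B is the disjoint union.
|A + B| = |A| + |B| = 24 + 14 = 38

38


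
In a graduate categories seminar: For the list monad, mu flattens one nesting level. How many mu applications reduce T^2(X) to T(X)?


Each application of mu: T^2 -> T removes one layer of nesting.
Starting at depth 2 (i.e., T^2(X)), we need to reach T(X).
Number of mu applications = 2 - 1 = 1

1


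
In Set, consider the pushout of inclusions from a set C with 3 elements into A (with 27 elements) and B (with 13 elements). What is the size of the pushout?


The pushout A +_C B identifies the images of C in A and B.
|A +_C B| = |A| + |B| - |C| (for injections).
= 27 + 13 - 3 = 37

37


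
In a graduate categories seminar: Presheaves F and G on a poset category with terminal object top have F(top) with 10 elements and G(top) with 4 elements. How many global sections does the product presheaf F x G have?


Global sections of a presheaf on a poset with terminal top satisfy
Gamma(H) ~ H(top). Presheaves admit pointwise products, so
(F x G)(top) = F(top) x G(top) (Cartesian product).
|Gamma(F x G)| = |F(top)| * |G(top)| = 10 * 4 = 40.

40


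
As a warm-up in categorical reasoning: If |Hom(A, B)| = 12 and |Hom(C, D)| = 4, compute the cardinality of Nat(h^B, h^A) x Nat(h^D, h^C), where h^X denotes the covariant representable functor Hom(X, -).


By the Yoneda lemma, Nat(h^B, h^A) is isomorphic to Hom(A, B),
so |Nat(h^B, h^A)| = |Hom(A, B)| and |Nat(h^D, h^C)| = |Hom(C, D)|.
|Hom(A, B)| = 12, |Hom(C, D)| = 4.
|Nat(h^B, h^A) x Nat(h^D, h^C)| = 12 * 4 = 48

48


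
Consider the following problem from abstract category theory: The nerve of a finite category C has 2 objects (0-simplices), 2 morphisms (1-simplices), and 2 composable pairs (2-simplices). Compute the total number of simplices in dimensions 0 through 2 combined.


The 2-skeleton of the nerve N(C) consists of simplices in dimensions 0, 1, 2:
  |N(C)_0| = 2 (objects)
  |N(C)_1| = 2 (morphisms)
  |N(C)_2| = 2 (composable pairs)
Total = 2 + 2 + 2 = 6

6


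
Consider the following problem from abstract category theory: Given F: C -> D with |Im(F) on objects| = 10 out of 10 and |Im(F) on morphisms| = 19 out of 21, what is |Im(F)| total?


The image of F consists of distinct objects and distinct morphisms.
|Im(F)| on objects = 10
|Im(F)| on morphisms = 19
Total image cardinality = 10 + 19 = 29

29


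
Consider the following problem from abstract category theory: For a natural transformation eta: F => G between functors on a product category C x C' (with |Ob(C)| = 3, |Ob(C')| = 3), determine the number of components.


A natural transformation eta: F => G assigns one component morphism per
object of the domain category.
The domain is the product category C x C', so
|Ob(C x C')| = |Ob(C)| * |Ob(C')| = 3 * 3 = 9.
Therefore eta has 9 component morphisms.

9


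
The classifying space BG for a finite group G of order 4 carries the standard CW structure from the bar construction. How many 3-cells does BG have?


In the bar-construction CW model of BG, the n-cells are indexed by
n-tuples [g_1|...|g_n] of non-identity elements of G (degenerate
simplices with some g_i = e do not contribute cells), so there are
(|G| - 1)^n n-cells.
For dim = 3 with |G| = 4:
cells = (4 - 1)^3 = 3^3 = 27

27


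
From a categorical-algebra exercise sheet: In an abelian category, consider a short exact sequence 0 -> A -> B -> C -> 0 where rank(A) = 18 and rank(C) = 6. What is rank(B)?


For a short exact sequence 0 -> A -> B -> C -> 0,
rank is additive: rank(B) = rank(A) + rank(C).
rank(B) = 18 + 6 = 24

24


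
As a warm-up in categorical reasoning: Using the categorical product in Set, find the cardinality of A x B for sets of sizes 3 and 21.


In Set, the product A x B is the Cartesian product.
By the universal property, |A x B| = |A| * |B|.
|A x B| = 3 * 21 = 63

63


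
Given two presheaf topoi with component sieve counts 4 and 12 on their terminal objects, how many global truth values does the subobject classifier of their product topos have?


In a product of presheaf topoi E_1 x E_2, the subobject classifier
is Omega = Omega_1 x Omega_2 (componentwise), so
|Omega(top)| = |Omega_1(top_1)| * |Omega_2(top_2)|.
= 4 * 12 = 48.

48


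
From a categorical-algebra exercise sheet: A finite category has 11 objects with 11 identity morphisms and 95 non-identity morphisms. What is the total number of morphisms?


Each object has an identity morphism, giving 11 identities.
Adding the 95 non-identity morphisms:
Total = 11 + 95 = 106

106


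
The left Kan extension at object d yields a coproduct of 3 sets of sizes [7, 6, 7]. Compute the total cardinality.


Pointwise, the left Kan extension (Lan_F H)(d) is the colimit, indexed
by the comma category (F downarrow d), of H composed with the
projection (F downarrow d) -> C. Here that colimit is given
as a coproduct (disjoint union) of sets, so its cardinality is the
sum of the sizes of the summands.
Coproduct of sets with sizes: 7 + 6 + 7
= 20

20


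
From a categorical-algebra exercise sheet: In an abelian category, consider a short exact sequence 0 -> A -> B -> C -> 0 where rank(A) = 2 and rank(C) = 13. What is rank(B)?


For a short exact sequence 0 -> A -> B -> C -> 0,
rank is additive: rank(B) = rank(A) + rank(C).
rank(B) = 2 + 13 = 15

15


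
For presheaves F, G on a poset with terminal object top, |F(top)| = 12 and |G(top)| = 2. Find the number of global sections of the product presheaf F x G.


Global sections of a presheaf on a poset with terminal top satisfy
Gamma(H) ~ H(top). Presheaves admit pointwise products, so
(F x G)(top) = F(top) x G(top) (Cartesian product).
|Gamma(F x G)| = |F(top)| * |G(top)| = 12 * 2 = 24.

24


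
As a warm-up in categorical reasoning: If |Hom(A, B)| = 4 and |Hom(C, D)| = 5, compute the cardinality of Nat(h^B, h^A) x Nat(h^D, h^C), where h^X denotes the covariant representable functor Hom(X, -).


By the Yoneda lemma, Nat(h^B, h^A) is isomorphic to Hom(A, B),
so |Nat(h^B, h^A)| = |Hom(A, B)| and |Nat(h^D, h^C)| = |Hom(C, D)|.
|Hom(A, B)| = 4, |Hom(C, D)| = 5.
|Nat(h^B, h^A) x Nat(h^D, h^C)| = 4 * 5 = 20

20


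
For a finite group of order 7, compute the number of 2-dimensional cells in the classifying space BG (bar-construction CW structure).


In the bar-construction CW model of BG, the n-cells are indexed by
n-tuples [g_1|...|g_n] of non-identity elements of G (degenerate
simplices with some g_i = e do not contribute cells), so there are
(|G| - 1)^n n-cells.
For dim = 2 with |G| = 7:
cells = (7 - 1)^2 = 6^2 = 36

36


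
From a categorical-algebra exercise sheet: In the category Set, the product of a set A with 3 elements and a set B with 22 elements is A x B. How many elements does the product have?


In Set, the product A x B is the Cartesian product.
By the universal property, |A x B| = |A| * |B|.
|A x B| = 3 * 22 = 66

66


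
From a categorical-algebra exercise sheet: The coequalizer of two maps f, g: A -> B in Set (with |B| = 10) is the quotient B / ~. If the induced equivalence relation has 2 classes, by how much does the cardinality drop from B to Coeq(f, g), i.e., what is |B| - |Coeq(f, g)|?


The coequalizer Coeq(f, g) = B / ~ has one element per equivalence class.
|B| = 10, |Coeq(f, g)| = 2.
|B| - |Coeq(f, g)| = 10 - 2 = 8.

8


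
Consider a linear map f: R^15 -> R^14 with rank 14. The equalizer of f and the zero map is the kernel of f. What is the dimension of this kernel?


The equalizer of f and the zero map is ker(f).
By the rank-nullity theorem: dim(ker(f)) = dim(domain) - rank(f).
dim(ker(f)) = 15 - 14 = 1

1


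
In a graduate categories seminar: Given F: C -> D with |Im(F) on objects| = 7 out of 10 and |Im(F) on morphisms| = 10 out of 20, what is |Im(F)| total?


The image of F consists of distinct objects and distinct morphisms.
|Im(F)| on objects = 7
|Im(F)| on morphisms = 10
Total image cardinality = 7 + 10 = 17

17


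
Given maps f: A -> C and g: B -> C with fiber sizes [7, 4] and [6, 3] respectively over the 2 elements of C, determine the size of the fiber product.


The pullback A x_C B consists of pairs (a, b) with f(a) = g(b).
For each element c in C, the fiber product has |f^-1(c)| * |g^-1(c)| elements.
Summing over C: 7 * 6 + 4 * 3
= 42 + 12 = 54

54


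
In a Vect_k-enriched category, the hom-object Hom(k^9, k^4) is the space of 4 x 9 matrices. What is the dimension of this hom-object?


In Vect-enriched categories, Hom(k^n, k^m) is the space of m x n matrices.
dim(Hom(k^9, k^4)) = 4 * 9 = 36

36


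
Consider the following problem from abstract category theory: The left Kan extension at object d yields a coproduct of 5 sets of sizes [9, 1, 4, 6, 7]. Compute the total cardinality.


Pointwise, the left Kan extension (Lan_F H)(d) is the colimit, indexed
by the comma category (F downarrow d), of H composed with the
projection (F downarrow d) -> C. Here that colimit is given
as a coproduct (disjoint union) of sets, so its cardinality is the
sum of the sizes of the summands.
Coproduct of sets with sizes: 9 + 1 + 4 + 6 + 7
= 27

27


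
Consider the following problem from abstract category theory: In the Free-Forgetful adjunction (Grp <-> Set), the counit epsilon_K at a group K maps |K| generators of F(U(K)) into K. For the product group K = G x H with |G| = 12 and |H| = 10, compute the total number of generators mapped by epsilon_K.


The counit epsilon_K: F(U(K)) -> K of the Free-Forgetful adjunction
maps |K| generators of F(U(K)) into K. For K = G x H (the product group),
|G x H| = |G| * |H|.
Total generators mapped = 12 * 10 = 120.

120


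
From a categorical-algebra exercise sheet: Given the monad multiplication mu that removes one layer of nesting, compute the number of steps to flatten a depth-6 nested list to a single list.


Each application of mu: T^2 -> T removes one layer of nesting.
Starting at depth 6 (i.e., T^6(X)), we need to reach T(X).
Number of mu applications = 6 - 1 = 5

5


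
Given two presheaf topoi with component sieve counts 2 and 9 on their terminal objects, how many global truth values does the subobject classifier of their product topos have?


In a product of presheaf topoi E_1 x E_2, the subobject classifier
is Omega = Omega_1 x Omega_2 (componentwise), so
|Omega(top)| = |Omega_1(top_1)| * |Omega_2(top_2)|.
= 2 * 9 = 18.

18


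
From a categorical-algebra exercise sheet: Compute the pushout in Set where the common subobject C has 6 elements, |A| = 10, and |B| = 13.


The pushout A +_C B identifies the images of C in A and B.
|A +_C B| = |A| + |B| - |C| (for injections).
= 10 + 13 - 6 = 17

17


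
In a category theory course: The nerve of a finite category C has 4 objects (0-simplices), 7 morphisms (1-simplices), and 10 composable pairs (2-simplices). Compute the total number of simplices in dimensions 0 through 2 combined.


The 2-skeleton of the nerve N(C) consists of simplices in dimensions 0, 1, 2:
  |N(C)_0| = 4 (objects)
  |N(C)_1| = 7 (morphisms)
  |N(C)_2| = 10 (composable pairs)
Total = 4 + 7 + 10 = 21

21


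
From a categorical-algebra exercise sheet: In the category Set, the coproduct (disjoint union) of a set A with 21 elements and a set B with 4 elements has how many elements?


In Set, the coproduct A + B is the disjoint union.
|A + B| = |A| + |B| = 21 + 4 = 25

25


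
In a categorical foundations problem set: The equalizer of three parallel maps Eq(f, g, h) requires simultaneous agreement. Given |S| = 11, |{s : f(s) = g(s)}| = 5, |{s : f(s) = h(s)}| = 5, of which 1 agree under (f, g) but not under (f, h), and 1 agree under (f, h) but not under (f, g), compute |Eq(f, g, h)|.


Eq(f, g, h) is the triple-agreement set: points in S where all three
maps take the same value. Using inclusion-exclusion on the pairwise data:
Pair (f, g) agrees on 5 points; pair (f, h) on 5 points.
Points agreeing under (f, g) but not (f, h) = 1; under (f, h) but not (f, g) = 1.
Triple-agreement = agreement-in-(f, g) minus points that agree under (f, g) but not (f, h):
|Eq(f, g, h)| = 5 - 1 = 4
(cross-check via (f, h): 5 - 1 = 4.)

4


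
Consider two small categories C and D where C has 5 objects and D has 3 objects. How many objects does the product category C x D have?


The product category C x D has objects that are pairs (c, d).
Number of pairs = |Ob(C)| * |Ob(D)| = 5 * 3 = 15

15


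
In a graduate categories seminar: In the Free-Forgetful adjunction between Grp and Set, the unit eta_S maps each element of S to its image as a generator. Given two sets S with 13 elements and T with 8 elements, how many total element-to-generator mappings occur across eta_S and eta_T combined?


The unit eta_X: X -> U(F(X)) of the Free-Forgetful adjunction
maps each element of X to a generator of F(X). For X = S + T (disjoint
union in Set), |S + T| = |S| + |T|.
Total mappings = 13 + 8 = 21.

21


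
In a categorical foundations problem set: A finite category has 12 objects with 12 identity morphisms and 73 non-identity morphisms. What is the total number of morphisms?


Each object has an identity morphism, giving 12 identities.
Adding the 73 non-identity morphisms:
Total = 12 + 73 = 85

85


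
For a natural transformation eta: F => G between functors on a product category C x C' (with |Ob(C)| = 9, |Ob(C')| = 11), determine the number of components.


A natural transformation eta: F => G assigns one component morphism per
object of the domain category.
The domain is the product category C x C', so
|Ob(C x C')| = |Ob(C)| * |Ob(C')| = 9 * 11 = 99.
Therefore eta has 99 component morphisms.

99


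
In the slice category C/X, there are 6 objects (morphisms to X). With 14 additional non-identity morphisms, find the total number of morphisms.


In the slice category C/X, objects are morphisms to X.
Identity morphisms: 6 (one per object of C/X).
Non-identity morphisms: 14.
Total = 6 + 14 = 20

20


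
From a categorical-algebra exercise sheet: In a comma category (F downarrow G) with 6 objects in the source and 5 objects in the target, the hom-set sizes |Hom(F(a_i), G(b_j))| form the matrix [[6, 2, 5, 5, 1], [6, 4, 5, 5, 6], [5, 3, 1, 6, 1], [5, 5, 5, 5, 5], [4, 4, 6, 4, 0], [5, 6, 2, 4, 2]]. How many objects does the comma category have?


Objects of (F downarrow G) are triples (a, b, h: F(a)->G(b)).
The count equals the sum of all entries in the hom-matrix.
sum(row 0) = 19
sum(row 1) = 26
sum(row 2) = 16
sum(row 3) = 25
sum(row 4) = 18
sum(row 5) = 19
Grand total = 123

123


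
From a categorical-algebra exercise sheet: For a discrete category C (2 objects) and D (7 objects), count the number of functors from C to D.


A functor from a discrete category C to D is determined by
where each object maps. Each of the 2 objects of C can map
to any of the 7 objects of D independently.
Number of functors = 7^2 = 49

49


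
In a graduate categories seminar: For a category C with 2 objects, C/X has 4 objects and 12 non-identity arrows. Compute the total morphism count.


In the slice category C/X, objects are morphisms to X.
Identity morphisms: 4 (one per object of C/X).
Non-identity morphisms: 12.
Total = 4 + 12 = 16

16


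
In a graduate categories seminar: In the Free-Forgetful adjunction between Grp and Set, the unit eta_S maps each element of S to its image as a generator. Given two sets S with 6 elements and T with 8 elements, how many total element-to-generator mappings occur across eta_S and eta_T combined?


The unit eta_X: X -> U(F(X)) of the Free-Forgetful adjunction
maps each element of X to a generator of F(X). For X = S + T (disjoint
union in Set), |S + T| = |S| + |T|.
Total mappings = 6 + 8 = 14.

14


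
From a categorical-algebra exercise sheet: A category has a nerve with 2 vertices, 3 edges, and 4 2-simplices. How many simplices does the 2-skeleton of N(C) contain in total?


The 2-skeleton of the nerve N(C) consists of simplices in dimensions 0, 1, 2:
  |N(C)_0| = 2 (objects)
  |N(C)_1| = 3 (morphisms)
  |N(C)_2| = 4 (composable pairs)
Total = 2 + 3 + 4 = 9

9


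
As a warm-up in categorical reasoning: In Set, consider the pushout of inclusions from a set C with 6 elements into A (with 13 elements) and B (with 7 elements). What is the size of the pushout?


The pushout A +_C B identifies the images of C in A and B.
|A +_C B| = |A| + |B| - |C| (for injections).
= 13 + 7 - 6 = 14

14


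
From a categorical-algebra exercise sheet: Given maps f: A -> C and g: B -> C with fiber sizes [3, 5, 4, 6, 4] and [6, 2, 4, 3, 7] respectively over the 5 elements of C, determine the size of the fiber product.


The pullback A x_C B consists of pairs (a, b) with f(a) = g(b).
For each element c in C, the fiber product has |f^-1(c)| * |g^-1(c)| elements.
Summing over C: 3 * 6 + 5 * 2 + 4 * 4 + 6 * 3 + 4 * 7
= 18 + 10 + 16 + 18 + 28 = 90

90


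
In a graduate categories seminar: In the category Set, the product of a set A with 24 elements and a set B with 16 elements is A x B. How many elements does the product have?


In Set, the product A x B is the Cartesian product.
By the universal property, |A x B| = |A| * |B|.
|A x B| = 24 * 16 = 384

384


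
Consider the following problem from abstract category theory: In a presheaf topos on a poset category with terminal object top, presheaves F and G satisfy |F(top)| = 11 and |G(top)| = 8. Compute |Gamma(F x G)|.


Global sections of a presheaf on a poset with terminal top satisfy
Gamma(H) ~ H(top). Presheaves admit pointwise products, so
(F x G)(top) = F(top) x G(top) (Cartesian product).
|Gamma(F x G)| = |F(top)| * |G(top)| = 11 * 8 = 88.

88


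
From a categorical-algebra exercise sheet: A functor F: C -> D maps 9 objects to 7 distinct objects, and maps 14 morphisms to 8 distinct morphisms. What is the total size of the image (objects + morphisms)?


The image of F consists of distinct objects and distinct morphisms.
|Im(F)| on objects = 7
|Im(F)| on morphisms = 8
Total image cardinality = 7 + 8 = 15

15


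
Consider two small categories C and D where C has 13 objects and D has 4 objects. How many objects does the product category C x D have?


The product category C x D has objects that are pairs (c, d).
Number of pairs = |Ob(C)| * |Ob(D)| = 13 * 4 = 52

52


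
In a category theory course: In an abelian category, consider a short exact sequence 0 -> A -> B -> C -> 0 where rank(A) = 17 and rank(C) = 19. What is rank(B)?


For a short exact sequence 0 -> A -> B -> C -> 0,
rank is additive: rank(B) = rank(A) + rank(C).
rank(B) = 17 + 19 = 36

36


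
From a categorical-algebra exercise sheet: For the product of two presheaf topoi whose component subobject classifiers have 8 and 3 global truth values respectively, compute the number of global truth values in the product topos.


In a product of presheaf topoi E_1 x E_2, the subobject classifier
is Omega = Omega_1 x Omega_2 (componentwise), so
|Omega(top)| = |Omega_1(top_1)| * |Omega_2(top_2)|.
= 8 * 3 = 24.

24


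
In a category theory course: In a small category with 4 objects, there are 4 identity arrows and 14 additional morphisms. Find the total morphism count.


Each object has an identity morphism, giving 4 identities.
Adding the 14 non-identity morphisms:
Total = 4 + 14 = 18

18


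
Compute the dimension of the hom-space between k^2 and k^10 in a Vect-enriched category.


In Vect-enriched categories, Hom(k^n, k^m) is the space of m x n matrices.
dim(Hom(k^2, k^10)) = 10 * 2 = 20

20


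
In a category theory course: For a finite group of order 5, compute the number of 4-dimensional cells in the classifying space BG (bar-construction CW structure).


In the bar-construction CW model of BG, the n-cells are indexed by
n-tuples [g_1|...|g_n] of non-identity elements of G (degenerate
simplices with some g_i = e do not contribute cells), so there are
(|G| - 1)^n n-cells.
For dim = 4 with |G| = 5:
cells = (5 - 1)^4 = 4^4 = 256

256


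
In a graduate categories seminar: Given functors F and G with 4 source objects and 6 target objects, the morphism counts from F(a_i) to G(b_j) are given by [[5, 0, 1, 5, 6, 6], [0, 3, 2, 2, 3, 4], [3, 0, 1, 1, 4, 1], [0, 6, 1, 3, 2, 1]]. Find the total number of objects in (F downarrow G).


Objects of (F downarrow G) are triples (a, b, h: F(a)->G(b)).
The count equals the sum of all entries in the hom-matrix.
sum(row 0) = 23
sum(row 1) = 14
sum(row 2) = 10
sum(row 3) = 13
Grand total = 60

60


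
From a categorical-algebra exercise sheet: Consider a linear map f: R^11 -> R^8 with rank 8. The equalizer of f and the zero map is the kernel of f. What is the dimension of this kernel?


The equalizer of f and the zero map is ker(f).
By the rank-nullity theorem: dim(ker(f)) = dim(domain) - rank(f).
dim(ker(f)) = 11 - 8 = 3

3


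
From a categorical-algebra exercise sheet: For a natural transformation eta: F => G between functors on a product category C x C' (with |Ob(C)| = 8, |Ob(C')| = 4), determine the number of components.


A natural transformation eta: F => G assigns one component morphism per
object of the domain category.
The domain is the product category C x C', so
|Ob(C x C')| = |Ob(C)| * |Ob(C')| = 8 * 4 = 32.
Therefore eta has 32 component morphisms.

32


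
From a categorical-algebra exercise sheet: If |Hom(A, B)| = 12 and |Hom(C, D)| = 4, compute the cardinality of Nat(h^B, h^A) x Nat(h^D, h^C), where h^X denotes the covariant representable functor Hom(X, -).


By the Yoneda lemma, Nat(h^B, h^A) is isomorphic to Hom(A, B),
so |Nat(h^B, h^A)| = |Hom(A, B)| and |Nat(h^D, h^C)| = |Hom(C, D)|.
|Hom(A, B)| = 12, |Hom(C, D)| = 4.
|Nat(h^B, h^A) x Nat(h^D, h^C)| = 12 * 4 = 48

48


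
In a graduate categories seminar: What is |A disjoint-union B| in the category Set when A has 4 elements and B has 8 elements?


In Set, the coproduct A + B is the disjoint union.
|A + B| = |A| + |B| = 4 + 8 = 12

12


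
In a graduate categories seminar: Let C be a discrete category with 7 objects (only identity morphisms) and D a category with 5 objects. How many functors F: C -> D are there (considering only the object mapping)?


A functor from a discrete category C to D is determined by
where each object maps. Each of the 7 objects of C can map
to any of the 5 objects of D independently.
Number of functors = 5^7 = 78125

78125


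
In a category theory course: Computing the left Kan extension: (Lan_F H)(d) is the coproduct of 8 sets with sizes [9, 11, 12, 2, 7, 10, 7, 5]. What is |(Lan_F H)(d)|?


Pointwise, the left Kan extension (Lan_F H)(d) is the colimit, indexed
by the comma category (F downarrow d), of H composed with the
projection (F downarrow d) -> C. Here that colimit is given
as a coproduct (disjoint union) of sets, so its cardinality is the
sum of the sizes of the summands.
Coproduct of sets with sizes: 9 + 11 + 12 + 2 + 7 + 10 + 7 + 5
= 63

63
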